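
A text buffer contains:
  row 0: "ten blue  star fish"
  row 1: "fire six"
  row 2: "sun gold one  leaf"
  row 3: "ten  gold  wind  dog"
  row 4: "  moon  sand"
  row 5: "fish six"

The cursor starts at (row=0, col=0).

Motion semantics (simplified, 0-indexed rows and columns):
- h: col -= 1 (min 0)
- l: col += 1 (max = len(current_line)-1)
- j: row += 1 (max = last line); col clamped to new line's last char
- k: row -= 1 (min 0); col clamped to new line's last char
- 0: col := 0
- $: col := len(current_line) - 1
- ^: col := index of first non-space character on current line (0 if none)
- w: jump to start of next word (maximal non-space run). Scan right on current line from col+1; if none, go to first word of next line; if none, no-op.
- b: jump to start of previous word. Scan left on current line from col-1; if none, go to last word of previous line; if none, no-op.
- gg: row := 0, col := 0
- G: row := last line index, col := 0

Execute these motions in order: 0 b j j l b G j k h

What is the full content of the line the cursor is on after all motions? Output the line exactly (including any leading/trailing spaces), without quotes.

After 1 (0): row=0 col=0 char='t'
After 2 (b): row=0 col=0 char='t'
After 3 (j): row=1 col=0 char='f'
After 4 (j): row=2 col=0 char='s'
After 5 (l): row=2 col=1 char='u'
After 6 (b): row=2 col=0 char='s'
After 7 (G): row=5 col=0 char='f'
After 8 (j): row=5 col=0 char='f'
After 9 (k): row=4 col=0 char='_'
After 10 (h): row=4 col=0 char='_'

Answer:   moon  sand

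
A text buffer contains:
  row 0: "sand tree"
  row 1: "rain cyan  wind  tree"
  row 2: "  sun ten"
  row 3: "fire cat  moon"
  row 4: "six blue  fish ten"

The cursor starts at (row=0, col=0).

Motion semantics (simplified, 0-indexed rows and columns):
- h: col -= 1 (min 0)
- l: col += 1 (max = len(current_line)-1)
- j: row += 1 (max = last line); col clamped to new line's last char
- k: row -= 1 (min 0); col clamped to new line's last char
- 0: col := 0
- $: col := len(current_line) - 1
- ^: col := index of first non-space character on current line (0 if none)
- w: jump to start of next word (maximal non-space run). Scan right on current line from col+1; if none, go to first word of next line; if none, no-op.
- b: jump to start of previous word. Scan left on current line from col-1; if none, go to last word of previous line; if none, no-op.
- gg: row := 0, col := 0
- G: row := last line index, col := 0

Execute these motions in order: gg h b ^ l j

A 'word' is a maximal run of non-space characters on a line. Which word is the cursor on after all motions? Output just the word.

Answer: rain

Derivation:
After 1 (gg): row=0 col=0 char='s'
After 2 (h): row=0 col=0 char='s'
After 3 (b): row=0 col=0 char='s'
After 4 (^): row=0 col=0 char='s'
After 5 (l): row=0 col=1 char='a'
After 6 (j): row=1 col=1 char='a'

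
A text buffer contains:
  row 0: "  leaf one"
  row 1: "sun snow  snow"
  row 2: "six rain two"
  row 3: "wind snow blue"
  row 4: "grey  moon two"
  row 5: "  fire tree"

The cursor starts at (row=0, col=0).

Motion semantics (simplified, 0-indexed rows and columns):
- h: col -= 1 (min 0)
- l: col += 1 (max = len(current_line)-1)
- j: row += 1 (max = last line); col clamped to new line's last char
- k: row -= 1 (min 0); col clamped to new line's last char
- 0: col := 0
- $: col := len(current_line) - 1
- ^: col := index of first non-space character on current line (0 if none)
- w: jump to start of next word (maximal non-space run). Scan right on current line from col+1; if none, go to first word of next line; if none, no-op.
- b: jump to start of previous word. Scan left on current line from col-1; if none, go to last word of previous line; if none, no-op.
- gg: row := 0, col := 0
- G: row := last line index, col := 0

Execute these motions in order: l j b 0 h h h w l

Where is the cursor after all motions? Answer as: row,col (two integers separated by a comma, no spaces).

After 1 (l): row=0 col=1 char='_'
After 2 (j): row=1 col=1 char='u'
After 3 (b): row=1 col=0 char='s'
After 4 (0): row=1 col=0 char='s'
After 5 (h): row=1 col=0 char='s'
After 6 (h): row=1 col=0 char='s'
After 7 (h): row=1 col=0 char='s'
After 8 (w): row=1 col=4 char='s'
After 9 (l): row=1 col=5 char='n'

Answer: 1,5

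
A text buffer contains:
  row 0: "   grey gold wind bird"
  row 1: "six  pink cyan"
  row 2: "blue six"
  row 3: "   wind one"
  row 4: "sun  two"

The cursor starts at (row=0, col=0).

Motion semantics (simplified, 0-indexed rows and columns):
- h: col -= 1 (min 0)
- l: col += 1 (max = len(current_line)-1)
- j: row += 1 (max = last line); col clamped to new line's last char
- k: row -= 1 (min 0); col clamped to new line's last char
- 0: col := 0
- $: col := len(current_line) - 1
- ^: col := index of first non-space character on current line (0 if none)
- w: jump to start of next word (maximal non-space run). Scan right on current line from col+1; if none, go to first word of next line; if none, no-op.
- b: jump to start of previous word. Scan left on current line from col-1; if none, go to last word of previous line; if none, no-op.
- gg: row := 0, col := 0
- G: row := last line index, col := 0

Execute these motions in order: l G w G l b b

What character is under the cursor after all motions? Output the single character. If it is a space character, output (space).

Answer: o

Derivation:
After 1 (l): row=0 col=1 char='_'
After 2 (G): row=4 col=0 char='s'
After 3 (w): row=4 col=5 char='t'
After 4 (G): row=4 col=0 char='s'
After 5 (l): row=4 col=1 char='u'
After 6 (b): row=4 col=0 char='s'
After 7 (b): row=3 col=8 char='o'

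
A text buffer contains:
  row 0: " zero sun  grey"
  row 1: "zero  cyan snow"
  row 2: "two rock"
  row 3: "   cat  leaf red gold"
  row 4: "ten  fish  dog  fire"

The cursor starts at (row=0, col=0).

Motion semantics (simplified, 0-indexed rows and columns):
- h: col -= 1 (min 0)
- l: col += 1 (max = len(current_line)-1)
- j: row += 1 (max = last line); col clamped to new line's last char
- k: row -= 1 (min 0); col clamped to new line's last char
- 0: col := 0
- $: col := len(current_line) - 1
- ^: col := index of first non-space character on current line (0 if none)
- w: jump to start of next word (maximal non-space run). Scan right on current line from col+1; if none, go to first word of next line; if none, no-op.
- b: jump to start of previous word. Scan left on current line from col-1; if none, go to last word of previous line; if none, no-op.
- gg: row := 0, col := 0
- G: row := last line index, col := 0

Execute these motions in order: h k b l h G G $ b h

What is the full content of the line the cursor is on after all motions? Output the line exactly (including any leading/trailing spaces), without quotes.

Answer: ten  fish  dog  fire

Derivation:
After 1 (h): row=0 col=0 char='_'
After 2 (k): row=0 col=0 char='_'
After 3 (b): row=0 col=0 char='_'
After 4 (l): row=0 col=1 char='z'
After 5 (h): row=0 col=0 char='_'
After 6 (G): row=4 col=0 char='t'
After 7 (G): row=4 col=0 char='t'
After 8 ($): row=4 col=19 char='e'
After 9 (b): row=4 col=16 char='f'
After 10 (h): row=4 col=15 char='_'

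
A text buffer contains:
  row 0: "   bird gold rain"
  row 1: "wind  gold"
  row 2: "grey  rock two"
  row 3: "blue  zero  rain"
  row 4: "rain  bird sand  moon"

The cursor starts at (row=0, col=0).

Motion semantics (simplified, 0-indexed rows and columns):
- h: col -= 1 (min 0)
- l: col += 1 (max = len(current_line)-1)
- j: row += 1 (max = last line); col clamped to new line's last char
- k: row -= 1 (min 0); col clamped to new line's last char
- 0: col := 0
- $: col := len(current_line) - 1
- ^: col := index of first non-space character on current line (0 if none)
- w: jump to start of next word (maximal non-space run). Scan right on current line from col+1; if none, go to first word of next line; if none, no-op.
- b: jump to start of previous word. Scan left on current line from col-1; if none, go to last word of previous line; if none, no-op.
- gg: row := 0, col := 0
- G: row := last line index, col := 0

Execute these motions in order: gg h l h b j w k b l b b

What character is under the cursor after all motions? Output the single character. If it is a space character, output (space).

After 1 (gg): row=0 col=0 char='_'
After 2 (h): row=0 col=0 char='_'
After 3 (l): row=0 col=1 char='_'
After 4 (h): row=0 col=0 char='_'
After 5 (b): row=0 col=0 char='_'
After 6 (j): row=1 col=0 char='w'
After 7 (w): row=1 col=6 char='g'
After 8 (k): row=0 col=6 char='d'
After 9 (b): row=0 col=3 char='b'
After 10 (l): row=0 col=4 char='i'
After 11 (b): row=0 col=3 char='b'
After 12 (b): row=0 col=3 char='b'

Answer: b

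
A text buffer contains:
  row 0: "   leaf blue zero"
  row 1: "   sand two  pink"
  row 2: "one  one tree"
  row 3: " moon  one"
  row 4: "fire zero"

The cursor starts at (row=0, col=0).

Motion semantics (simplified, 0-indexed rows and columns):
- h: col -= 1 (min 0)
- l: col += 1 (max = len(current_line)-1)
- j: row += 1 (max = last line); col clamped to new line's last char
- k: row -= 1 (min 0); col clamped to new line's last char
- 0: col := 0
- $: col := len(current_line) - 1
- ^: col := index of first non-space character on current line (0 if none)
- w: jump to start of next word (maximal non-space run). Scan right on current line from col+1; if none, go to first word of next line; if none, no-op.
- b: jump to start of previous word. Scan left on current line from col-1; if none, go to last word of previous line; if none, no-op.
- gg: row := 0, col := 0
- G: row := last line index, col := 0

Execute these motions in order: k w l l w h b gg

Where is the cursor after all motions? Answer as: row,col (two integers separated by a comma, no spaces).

Answer: 0,0

Derivation:
After 1 (k): row=0 col=0 char='_'
After 2 (w): row=0 col=3 char='l'
After 3 (l): row=0 col=4 char='e'
After 4 (l): row=0 col=5 char='a'
After 5 (w): row=0 col=8 char='b'
After 6 (h): row=0 col=7 char='_'
After 7 (b): row=0 col=3 char='l'
After 8 (gg): row=0 col=0 char='_'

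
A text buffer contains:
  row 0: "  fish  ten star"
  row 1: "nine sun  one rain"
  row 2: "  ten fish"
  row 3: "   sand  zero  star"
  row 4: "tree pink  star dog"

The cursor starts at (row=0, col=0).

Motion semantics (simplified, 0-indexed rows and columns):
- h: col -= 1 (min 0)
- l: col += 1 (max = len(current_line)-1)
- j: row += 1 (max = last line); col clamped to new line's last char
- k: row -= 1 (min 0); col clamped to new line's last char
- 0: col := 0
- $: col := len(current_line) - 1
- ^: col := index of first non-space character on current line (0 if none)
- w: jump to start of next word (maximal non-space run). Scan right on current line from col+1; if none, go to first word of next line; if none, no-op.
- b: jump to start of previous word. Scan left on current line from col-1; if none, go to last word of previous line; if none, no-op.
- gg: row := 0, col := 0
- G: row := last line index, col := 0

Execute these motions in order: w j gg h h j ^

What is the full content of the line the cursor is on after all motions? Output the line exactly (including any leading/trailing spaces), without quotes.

Answer: nine sun  one rain

Derivation:
After 1 (w): row=0 col=2 char='f'
After 2 (j): row=1 col=2 char='n'
After 3 (gg): row=0 col=0 char='_'
After 4 (h): row=0 col=0 char='_'
After 5 (h): row=0 col=0 char='_'
After 6 (j): row=1 col=0 char='n'
After 7 (^): row=1 col=0 char='n'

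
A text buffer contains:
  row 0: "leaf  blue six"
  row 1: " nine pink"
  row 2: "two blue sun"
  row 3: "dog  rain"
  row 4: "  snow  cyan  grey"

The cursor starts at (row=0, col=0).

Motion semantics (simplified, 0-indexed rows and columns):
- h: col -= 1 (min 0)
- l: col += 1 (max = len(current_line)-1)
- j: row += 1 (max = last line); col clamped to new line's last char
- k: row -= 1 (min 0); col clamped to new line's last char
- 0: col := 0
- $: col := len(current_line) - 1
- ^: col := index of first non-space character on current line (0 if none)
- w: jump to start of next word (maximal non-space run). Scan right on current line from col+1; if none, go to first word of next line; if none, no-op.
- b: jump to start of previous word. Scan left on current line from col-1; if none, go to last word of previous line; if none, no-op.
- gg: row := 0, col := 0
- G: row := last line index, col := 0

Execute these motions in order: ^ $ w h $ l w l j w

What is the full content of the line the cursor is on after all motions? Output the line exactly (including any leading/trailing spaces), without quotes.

After 1 (^): row=0 col=0 char='l'
After 2 ($): row=0 col=13 char='x'
After 3 (w): row=1 col=1 char='n'
After 4 (h): row=1 col=0 char='_'
After 5 ($): row=1 col=9 char='k'
After 6 (l): row=1 col=9 char='k'
After 7 (w): row=2 col=0 char='t'
After 8 (l): row=2 col=1 char='w'
After 9 (j): row=3 col=1 char='o'
After 10 (w): row=3 col=5 char='r'

Answer: dog  rain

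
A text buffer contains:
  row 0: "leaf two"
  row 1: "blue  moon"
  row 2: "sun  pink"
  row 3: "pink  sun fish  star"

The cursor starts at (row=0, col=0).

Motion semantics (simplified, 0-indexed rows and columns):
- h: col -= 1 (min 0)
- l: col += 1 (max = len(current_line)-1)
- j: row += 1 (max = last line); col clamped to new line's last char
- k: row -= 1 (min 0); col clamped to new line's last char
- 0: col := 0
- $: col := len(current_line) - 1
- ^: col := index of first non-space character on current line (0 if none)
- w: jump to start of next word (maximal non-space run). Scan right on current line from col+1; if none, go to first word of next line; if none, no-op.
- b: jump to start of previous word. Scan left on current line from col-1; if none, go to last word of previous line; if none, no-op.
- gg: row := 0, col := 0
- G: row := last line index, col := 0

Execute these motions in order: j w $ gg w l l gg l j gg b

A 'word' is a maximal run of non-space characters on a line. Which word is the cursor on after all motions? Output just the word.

Answer: leaf

Derivation:
After 1 (j): row=1 col=0 char='b'
After 2 (w): row=1 col=6 char='m'
After 3 ($): row=1 col=9 char='n'
After 4 (gg): row=0 col=0 char='l'
After 5 (w): row=0 col=5 char='t'
After 6 (l): row=0 col=6 char='w'
After 7 (l): row=0 col=7 char='o'
After 8 (gg): row=0 col=0 char='l'
After 9 (l): row=0 col=1 char='e'
After 10 (j): row=1 col=1 char='l'
After 11 (gg): row=0 col=0 char='l'
After 12 (b): row=0 col=0 char='l'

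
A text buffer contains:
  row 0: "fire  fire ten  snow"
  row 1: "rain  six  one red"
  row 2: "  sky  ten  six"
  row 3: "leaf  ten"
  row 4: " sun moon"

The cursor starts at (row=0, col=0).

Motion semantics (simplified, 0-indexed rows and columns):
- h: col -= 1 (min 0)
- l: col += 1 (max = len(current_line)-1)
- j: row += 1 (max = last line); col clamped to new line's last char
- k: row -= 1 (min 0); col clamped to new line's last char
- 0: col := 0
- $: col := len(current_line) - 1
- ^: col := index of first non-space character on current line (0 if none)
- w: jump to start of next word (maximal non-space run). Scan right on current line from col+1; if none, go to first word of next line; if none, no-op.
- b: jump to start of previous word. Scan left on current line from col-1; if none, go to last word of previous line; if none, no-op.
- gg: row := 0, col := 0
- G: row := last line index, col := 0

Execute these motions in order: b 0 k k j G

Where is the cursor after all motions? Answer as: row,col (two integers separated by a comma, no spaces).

After 1 (b): row=0 col=0 char='f'
After 2 (0): row=0 col=0 char='f'
After 3 (k): row=0 col=0 char='f'
After 4 (k): row=0 col=0 char='f'
After 5 (j): row=1 col=0 char='r'
After 6 (G): row=4 col=0 char='_'

Answer: 4,0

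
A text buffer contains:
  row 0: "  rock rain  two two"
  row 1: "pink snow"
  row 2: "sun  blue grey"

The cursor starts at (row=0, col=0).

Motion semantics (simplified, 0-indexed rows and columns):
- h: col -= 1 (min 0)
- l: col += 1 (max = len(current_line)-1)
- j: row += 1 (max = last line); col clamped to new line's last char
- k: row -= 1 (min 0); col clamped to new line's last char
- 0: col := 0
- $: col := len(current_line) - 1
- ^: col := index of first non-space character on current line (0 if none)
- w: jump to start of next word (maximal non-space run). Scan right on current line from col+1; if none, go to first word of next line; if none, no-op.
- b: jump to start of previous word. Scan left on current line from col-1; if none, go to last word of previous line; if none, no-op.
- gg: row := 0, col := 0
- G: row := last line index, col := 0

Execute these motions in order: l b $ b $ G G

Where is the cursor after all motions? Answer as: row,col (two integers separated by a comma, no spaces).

Answer: 2,0

Derivation:
After 1 (l): row=0 col=1 char='_'
After 2 (b): row=0 col=1 char='_'
After 3 ($): row=0 col=19 char='o'
After 4 (b): row=0 col=17 char='t'
After 5 ($): row=0 col=19 char='o'
After 6 (G): row=2 col=0 char='s'
After 7 (G): row=2 col=0 char='s'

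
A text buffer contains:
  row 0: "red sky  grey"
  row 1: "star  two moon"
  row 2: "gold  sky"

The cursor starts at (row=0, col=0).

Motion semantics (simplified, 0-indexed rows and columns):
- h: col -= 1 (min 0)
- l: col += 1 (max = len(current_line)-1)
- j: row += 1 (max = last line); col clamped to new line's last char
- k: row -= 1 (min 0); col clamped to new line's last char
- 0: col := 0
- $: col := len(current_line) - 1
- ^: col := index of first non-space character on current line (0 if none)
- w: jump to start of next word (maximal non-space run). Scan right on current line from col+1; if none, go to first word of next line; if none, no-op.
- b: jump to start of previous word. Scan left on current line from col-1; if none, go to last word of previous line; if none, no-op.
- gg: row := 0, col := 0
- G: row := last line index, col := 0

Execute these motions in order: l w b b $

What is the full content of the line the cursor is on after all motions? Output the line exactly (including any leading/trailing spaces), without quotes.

Answer: red sky  grey

Derivation:
After 1 (l): row=0 col=1 char='e'
After 2 (w): row=0 col=4 char='s'
After 3 (b): row=0 col=0 char='r'
After 4 (b): row=0 col=0 char='r'
After 5 ($): row=0 col=12 char='y'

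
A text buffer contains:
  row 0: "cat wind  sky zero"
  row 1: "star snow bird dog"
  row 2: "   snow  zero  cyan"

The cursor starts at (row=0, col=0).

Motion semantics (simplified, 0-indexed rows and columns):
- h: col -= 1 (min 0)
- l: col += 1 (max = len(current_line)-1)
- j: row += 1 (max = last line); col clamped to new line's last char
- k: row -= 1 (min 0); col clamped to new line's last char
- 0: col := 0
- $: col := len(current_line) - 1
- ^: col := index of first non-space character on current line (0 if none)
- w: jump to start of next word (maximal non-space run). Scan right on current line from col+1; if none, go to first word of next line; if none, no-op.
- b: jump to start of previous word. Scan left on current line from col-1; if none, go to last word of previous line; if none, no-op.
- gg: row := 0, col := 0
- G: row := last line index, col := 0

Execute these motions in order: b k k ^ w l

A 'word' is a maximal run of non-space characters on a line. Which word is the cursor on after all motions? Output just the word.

Answer: wind

Derivation:
After 1 (b): row=0 col=0 char='c'
After 2 (k): row=0 col=0 char='c'
After 3 (k): row=0 col=0 char='c'
After 4 (^): row=0 col=0 char='c'
After 5 (w): row=0 col=4 char='w'
After 6 (l): row=0 col=5 char='i'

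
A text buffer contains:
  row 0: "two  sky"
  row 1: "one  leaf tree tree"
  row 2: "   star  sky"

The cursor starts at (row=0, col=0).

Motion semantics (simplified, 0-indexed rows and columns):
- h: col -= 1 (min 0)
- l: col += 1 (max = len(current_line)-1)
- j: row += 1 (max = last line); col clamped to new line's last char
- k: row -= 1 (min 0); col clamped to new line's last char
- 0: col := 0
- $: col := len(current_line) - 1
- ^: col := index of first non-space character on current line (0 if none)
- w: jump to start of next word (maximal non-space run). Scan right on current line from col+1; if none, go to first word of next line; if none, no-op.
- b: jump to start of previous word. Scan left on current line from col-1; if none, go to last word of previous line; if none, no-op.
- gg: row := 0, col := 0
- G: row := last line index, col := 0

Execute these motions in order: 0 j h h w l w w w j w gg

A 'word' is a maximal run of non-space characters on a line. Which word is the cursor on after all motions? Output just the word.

After 1 (0): row=0 col=0 char='t'
After 2 (j): row=1 col=0 char='o'
After 3 (h): row=1 col=0 char='o'
After 4 (h): row=1 col=0 char='o'
After 5 (w): row=1 col=5 char='l'
After 6 (l): row=1 col=6 char='e'
After 7 (w): row=1 col=10 char='t'
After 8 (w): row=1 col=15 char='t'
After 9 (w): row=2 col=3 char='s'
After 10 (j): row=2 col=3 char='s'
After 11 (w): row=2 col=9 char='s'
After 12 (gg): row=0 col=0 char='t'

Answer: two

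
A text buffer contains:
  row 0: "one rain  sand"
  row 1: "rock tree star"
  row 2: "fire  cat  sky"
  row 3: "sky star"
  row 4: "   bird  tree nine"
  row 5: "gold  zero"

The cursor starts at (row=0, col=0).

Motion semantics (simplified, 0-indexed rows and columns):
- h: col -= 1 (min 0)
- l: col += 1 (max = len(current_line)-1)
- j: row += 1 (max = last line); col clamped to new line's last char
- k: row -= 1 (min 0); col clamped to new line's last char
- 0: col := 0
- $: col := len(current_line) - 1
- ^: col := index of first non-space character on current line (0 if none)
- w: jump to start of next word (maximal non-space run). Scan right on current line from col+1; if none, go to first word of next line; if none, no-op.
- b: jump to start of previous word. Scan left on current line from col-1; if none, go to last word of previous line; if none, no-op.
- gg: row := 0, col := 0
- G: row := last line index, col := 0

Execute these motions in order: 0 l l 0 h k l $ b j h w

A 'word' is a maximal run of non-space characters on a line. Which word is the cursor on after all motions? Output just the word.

After 1 (0): row=0 col=0 char='o'
After 2 (l): row=0 col=1 char='n'
After 3 (l): row=0 col=2 char='e'
After 4 (0): row=0 col=0 char='o'
After 5 (h): row=0 col=0 char='o'
After 6 (k): row=0 col=0 char='o'
After 7 (l): row=0 col=1 char='n'
After 8 ($): row=0 col=13 char='d'
After 9 (b): row=0 col=10 char='s'
After 10 (j): row=1 col=10 char='s'
After 11 (h): row=1 col=9 char='_'
After 12 (w): row=1 col=10 char='s'

Answer: star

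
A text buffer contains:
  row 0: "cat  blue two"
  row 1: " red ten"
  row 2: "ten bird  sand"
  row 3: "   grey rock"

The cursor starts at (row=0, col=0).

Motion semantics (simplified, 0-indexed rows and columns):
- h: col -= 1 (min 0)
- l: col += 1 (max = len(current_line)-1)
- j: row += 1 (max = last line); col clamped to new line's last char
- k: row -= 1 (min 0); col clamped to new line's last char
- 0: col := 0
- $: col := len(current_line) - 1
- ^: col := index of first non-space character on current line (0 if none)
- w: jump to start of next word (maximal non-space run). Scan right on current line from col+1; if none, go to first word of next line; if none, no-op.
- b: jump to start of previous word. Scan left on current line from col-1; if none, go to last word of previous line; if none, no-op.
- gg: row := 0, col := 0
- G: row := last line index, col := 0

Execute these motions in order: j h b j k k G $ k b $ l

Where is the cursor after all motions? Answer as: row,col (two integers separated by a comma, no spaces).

Answer: 2,13

Derivation:
After 1 (j): row=1 col=0 char='_'
After 2 (h): row=1 col=0 char='_'
After 3 (b): row=0 col=10 char='t'
After 4 (j): row=1 col=7 char='n'
After 5 (k): row=0 col=7 char='u'
After 6 (k): row=0 col=7 char='u'
After 7 (G): row=3 col=0 char='_'
After 8 ($): row=3 col=11 char='k'
After 9 (k): row=2 col=11 char='a'
After 10 (b): row=2 col=10 char='s'
After 11 ($): row=2 col=13 char='d'
After 12 (l): row=2 col=13 char='d'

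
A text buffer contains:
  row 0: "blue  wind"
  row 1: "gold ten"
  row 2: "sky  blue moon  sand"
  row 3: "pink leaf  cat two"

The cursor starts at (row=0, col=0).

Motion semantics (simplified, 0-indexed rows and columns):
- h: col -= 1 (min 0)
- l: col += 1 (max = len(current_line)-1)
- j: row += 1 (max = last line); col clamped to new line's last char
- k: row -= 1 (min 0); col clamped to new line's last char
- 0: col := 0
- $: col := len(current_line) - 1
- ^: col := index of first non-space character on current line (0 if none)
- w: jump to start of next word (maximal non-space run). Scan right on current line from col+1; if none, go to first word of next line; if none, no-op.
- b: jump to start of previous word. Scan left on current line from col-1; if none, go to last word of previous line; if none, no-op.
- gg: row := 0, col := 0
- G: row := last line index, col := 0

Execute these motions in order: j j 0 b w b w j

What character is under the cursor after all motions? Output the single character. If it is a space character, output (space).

Answer: p

Derivation:
After 1 (j): row=1 col=0 char='g'
After 2 (j): row=2 col=0 char='s'
After 3 (0): row=2 col=0 char='s'
After 4 (b): row=1 col=5 char='t'
After 5 (w): row=2 col=0 char='s'
After 6 (b): row=1 col=5 char='t'
After 7 (w): row=2 col=0 char='s'
After 8 (j): row=3 col=0 char='p'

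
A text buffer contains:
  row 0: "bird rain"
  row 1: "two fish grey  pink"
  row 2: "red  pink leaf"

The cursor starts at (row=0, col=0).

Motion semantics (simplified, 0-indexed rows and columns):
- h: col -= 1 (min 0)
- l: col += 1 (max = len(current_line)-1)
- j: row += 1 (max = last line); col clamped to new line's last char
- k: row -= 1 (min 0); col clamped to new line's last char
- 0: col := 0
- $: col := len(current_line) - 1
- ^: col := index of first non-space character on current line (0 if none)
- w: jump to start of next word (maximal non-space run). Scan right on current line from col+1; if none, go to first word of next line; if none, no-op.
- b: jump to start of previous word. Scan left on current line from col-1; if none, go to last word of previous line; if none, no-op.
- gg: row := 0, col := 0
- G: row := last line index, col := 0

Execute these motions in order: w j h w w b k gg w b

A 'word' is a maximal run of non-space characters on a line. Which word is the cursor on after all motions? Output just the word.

Answer: bird

Derivation:
After 1 (w): row=0 col=5 char='r'
After 2 (j): row=1 col=5 char='i'
After 3 (h): row=1 col=4 char='f'
After 4 (w): row=1 col=9 char='g'
After 5 (w): row=1 col=15 char='p'
After 6 (b): row=1 col=9 char='g'
After 7 (k): row=0 col=8 char='n'
After 8 (gg): row=0 col=0 char='b'
After 9 (w): row=0 col=5 char='r'
After 10 (b): row=0 col=0 char='b'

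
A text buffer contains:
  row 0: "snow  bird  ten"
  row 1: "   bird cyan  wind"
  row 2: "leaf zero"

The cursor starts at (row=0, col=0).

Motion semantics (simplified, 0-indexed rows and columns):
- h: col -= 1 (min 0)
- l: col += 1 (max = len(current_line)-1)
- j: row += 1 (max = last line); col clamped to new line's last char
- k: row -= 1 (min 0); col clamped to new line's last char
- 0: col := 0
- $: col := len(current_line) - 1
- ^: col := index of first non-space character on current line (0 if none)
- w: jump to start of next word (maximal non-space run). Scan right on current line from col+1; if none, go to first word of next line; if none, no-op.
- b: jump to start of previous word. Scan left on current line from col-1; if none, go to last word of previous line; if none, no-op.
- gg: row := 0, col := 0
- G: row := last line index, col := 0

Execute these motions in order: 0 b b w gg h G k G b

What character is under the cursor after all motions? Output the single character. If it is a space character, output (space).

After 1 (0): row=0 col=0 char='s'
After 2 (b): row=0 col=0 char='s'
After 3 (b): row=0 col=0 char='s'
After 4 (w): row=0 col=6 char='b'
After 5 (gg): row=0 col=0 char='s'
After 6 (h): row=0 col=0 char='s'
After 7 (G): row=2 col=0 char='l'
After 8 (k): row=1 col=0 char='_'
After 9 (G): row=2 col=0 char='l'
After 10 (b): row=1 col=14 char='w'

Answer: w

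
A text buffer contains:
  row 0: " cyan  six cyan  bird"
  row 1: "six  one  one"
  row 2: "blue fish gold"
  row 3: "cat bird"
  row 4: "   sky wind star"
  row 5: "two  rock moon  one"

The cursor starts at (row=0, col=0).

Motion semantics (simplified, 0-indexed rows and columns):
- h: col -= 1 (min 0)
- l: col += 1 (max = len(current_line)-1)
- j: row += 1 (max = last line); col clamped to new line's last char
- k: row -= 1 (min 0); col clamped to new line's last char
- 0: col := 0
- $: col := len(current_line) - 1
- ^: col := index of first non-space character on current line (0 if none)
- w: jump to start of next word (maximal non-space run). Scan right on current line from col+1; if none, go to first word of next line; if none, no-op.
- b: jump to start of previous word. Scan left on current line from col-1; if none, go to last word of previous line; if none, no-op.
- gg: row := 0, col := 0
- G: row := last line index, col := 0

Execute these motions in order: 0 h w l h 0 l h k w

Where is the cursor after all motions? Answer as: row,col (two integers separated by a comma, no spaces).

After 1 (0): row=0 col=0 char='_'
After 2 (h): row=0 col=0 char='_'
After 3 (w): row=0 col=1 char='c'
After 4 (l): row=0 col=2 char='y'
After 5 (h): row=0 col=1 char='c'
After 6 (0): row=0 col=0 char='_'
After 7 (l): row=0 col=1 char='c'
After 8 (h): row=0 col=0 char='_'
After 9 (k): row=0 col=0 char='_'
After 10 (w): row=0 col=1 char='c'

Answer: 0,1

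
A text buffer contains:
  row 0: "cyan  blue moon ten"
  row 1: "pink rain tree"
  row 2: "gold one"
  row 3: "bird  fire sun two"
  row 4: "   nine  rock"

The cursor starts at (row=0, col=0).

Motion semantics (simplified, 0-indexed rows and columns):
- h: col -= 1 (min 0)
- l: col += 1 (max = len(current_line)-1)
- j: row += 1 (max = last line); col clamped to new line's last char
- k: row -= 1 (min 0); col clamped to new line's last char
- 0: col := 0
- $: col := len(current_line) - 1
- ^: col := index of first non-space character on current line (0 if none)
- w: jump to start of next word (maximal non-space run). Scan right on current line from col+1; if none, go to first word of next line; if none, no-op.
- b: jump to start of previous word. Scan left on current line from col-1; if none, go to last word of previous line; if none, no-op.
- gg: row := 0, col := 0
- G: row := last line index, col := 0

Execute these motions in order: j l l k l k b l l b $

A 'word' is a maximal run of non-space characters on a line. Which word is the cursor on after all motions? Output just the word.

After 1 (j): row=1 col=0 char='p'
After 2 (l): row=1 col=1 char='i'
After 3 (l): row=1 col=2 char='n'
After 4 (k): row=0 col=2 char='a'
After 5 (l): row=0 col=3 char='n'
After 6 (k): row=0 col=3 char='n'
After 7 (b): row=0 col=0 char='c'
After 8 (l): row=0 col=1 char='y'
After 9 (l): row=0 col=2 char='a'
After 10 (b): row=0 col=0 char='c'
After 11 ($): row=0 col=18 char='n'

Answer: ten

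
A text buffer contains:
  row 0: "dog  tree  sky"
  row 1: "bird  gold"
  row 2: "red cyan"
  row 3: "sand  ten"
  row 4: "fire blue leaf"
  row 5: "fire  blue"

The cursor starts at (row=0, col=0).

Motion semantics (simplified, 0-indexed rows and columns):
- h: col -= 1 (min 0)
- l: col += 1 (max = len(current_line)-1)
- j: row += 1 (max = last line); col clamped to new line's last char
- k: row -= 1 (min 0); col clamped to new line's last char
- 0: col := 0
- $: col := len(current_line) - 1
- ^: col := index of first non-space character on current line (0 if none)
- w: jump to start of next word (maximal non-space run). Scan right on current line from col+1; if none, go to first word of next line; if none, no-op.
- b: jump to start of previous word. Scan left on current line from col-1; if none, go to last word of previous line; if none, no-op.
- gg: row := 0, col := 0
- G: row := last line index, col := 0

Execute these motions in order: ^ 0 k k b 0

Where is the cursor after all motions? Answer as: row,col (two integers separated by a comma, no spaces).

Answer: 0,0

Derivation:
After 1 (^): row=0 col=0 char='d'
After 2 (0): row=0 col=0 char='d'
After 3 (k): row=0 col=0 char='d'
After 4 (k): row=0 col=0 char='d'
After 5 (b): row=0 col=0 char='d'
After 6 (0): row=0 col=0 char='d'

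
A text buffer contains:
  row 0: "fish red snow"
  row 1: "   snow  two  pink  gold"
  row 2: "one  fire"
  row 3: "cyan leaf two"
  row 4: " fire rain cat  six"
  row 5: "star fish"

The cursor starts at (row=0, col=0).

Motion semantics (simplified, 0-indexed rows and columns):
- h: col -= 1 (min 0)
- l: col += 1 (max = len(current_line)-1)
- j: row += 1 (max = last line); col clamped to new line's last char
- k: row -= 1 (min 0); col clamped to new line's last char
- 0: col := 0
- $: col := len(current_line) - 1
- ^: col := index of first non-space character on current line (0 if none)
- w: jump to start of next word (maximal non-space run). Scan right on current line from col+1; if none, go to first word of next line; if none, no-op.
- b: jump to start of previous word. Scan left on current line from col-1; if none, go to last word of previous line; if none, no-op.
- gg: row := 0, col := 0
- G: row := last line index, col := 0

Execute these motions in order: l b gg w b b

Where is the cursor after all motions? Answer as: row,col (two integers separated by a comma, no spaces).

Answer: 0,0

Derivation:
After 1 (l): row=0 col=1 char='i'
After 2 (b): row=0 col=0 char='f'
After 3 (gg): row=0 col=0 char='f'
After 4 (w): row=0 col=5 char='r'
After 5 (b): row=0 col=0 char='f'
After 6 (b): row=0 col=0 char='f'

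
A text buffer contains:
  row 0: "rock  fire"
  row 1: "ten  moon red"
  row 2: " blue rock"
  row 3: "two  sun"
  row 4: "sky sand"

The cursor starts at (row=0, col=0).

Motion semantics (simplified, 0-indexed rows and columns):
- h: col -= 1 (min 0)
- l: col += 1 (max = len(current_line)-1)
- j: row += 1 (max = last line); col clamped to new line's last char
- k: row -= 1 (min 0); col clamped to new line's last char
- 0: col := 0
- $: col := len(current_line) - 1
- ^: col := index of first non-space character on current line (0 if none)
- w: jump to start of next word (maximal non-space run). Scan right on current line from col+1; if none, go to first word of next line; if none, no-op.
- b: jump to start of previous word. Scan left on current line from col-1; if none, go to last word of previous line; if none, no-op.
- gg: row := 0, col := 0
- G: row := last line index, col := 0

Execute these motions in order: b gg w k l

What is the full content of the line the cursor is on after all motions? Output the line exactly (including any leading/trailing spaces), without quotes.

After 1 (b): row=0 col=0 char='r'
After 2 (gg): row=0 col=0 char='r'
After 3 (w): row=0 col=6 char='f'
After 4 (k): row=0 col=6 char='f'
After 5 (l): row=0 col=7 char='i'

Answer: rock  fire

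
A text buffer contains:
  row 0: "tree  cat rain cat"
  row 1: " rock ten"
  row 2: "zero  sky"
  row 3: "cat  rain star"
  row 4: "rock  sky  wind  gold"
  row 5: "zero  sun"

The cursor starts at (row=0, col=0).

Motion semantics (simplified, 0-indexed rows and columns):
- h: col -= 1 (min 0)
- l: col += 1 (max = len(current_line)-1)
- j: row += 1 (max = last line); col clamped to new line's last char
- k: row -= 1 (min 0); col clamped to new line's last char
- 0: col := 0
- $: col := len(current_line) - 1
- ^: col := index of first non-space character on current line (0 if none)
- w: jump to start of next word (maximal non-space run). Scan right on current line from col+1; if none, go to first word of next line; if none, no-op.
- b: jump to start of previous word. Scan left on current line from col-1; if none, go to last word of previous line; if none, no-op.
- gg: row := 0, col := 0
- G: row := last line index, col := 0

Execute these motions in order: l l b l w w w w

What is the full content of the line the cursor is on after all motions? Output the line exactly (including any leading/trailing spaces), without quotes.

Answer:  rock ten

Derivation:
After 1 (l): row=0 col=1 char='r'
After 2 (l): row=0 col=2 char='e'
After 3 (b): row=0 col=0 char='t'
After 4 (l): row=0 col=1 char='r'
After 5 (w): row=0 col=6 char='c'
After 6 (w): row=0 col=10 char='r'
After 7 (w): row=0 col=15 char='c'
After 8 (w): row=1 col=1 char='r'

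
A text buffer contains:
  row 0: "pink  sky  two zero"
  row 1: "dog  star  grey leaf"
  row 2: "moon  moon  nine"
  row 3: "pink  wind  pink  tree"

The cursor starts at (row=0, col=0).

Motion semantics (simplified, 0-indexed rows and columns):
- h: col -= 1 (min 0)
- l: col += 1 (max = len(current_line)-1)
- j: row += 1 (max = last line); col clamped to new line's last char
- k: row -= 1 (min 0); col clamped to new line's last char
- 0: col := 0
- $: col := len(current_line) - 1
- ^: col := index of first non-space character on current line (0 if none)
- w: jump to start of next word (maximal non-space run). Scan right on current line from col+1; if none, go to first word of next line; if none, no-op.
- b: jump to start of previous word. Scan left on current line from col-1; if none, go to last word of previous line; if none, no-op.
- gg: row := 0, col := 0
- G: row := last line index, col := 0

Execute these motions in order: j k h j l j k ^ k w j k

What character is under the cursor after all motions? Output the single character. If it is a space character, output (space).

Answer: s

Derivation:
After 1 (j): row=1 col=0 char='d'
After 2 (k): row=0 col=0 char='p'
After 3 (h): row=0 col=0 char='p'
After 4 (j): row=1 col=0 char='d'
After 5 (l): row=1 col=1 char='o'
After 6 (j): row=2 col=1 char='o'
After 7 (k): row=1 col=1 char='o'
After 8 (^): row=1 col=0 char='d'
After 9 (k): row=0 col=0 char='p'
After 10 (w): row=0 col=6 char='s'
After 11 (j): row=1 col=6 char='t'
After 12 (k): row=0 col=6 char='s'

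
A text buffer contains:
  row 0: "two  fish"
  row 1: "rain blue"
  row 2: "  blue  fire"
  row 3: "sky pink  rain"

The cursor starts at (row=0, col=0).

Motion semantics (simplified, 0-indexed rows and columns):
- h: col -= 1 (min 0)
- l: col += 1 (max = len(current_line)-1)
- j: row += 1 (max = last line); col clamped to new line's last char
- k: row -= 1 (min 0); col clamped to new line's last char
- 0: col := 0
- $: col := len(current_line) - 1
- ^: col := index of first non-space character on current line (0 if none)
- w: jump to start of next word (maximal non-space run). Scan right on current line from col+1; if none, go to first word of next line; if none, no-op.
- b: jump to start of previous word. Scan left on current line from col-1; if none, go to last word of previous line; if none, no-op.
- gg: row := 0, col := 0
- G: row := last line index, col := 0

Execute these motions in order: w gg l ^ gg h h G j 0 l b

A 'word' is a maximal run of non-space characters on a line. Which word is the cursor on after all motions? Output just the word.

Answer: sky

Derivation:
After 1 (w): row=0 col=5 char='f'
After 2 (gg): row=0 col=0 char='t'
After 3 (l): row=0 col=1 char='w'
After 4 (^): row=0 col=0 char='t'
After 5 (gg): row=0 col=0 char='t'
After 6 (h): row=0 col=0 char='t'
After 7 (h): row=0 col=0 char='t'
After 8 (G): row=3 col=0 char='s'
After 9 (j): row=3 col=0 char='s'
After 10 (0): row=3 col=0 char='s'
After 11 (l): row=3 col=1 char='k'
After 12 (b): row=3 col=0 char='s'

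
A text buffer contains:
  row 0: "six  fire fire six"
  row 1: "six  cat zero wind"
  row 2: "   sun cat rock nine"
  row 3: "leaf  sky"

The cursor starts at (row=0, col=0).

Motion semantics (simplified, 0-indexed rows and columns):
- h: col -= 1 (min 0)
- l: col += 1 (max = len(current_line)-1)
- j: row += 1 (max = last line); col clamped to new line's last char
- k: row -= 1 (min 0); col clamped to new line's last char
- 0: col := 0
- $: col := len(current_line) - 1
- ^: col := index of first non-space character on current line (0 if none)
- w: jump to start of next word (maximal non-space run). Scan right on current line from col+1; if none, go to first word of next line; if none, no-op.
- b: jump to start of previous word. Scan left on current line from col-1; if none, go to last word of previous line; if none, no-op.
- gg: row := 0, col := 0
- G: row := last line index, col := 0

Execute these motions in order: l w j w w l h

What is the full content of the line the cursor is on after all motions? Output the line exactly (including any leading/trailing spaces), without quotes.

Answer: six  cat zero wind

Derivation:
After 1 (l): row=0 col=1 char='i'
After 2 (w): row=0 col=5 char='f'
After 3 (j): row=1 col=5 char='c'
After 4 (w): row=1 col=9 char='z'
After 5 (w): row=1 col=14 char='w'
After 6 (l): row=1 col=15 char='i'
After 7 (h): row=1 col=14 char='w'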